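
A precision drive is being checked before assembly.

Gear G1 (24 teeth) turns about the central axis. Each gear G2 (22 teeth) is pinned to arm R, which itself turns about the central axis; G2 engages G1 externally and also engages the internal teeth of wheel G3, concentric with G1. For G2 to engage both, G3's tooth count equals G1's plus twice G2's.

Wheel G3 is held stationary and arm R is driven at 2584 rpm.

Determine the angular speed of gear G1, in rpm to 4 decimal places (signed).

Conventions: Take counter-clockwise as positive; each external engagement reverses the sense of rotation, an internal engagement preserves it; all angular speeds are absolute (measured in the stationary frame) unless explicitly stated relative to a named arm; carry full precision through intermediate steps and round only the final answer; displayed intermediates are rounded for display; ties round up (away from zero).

+9905.3333 rpm

planetary set (24T centre, 22T on arm, 68T internal) — Willis relation
normalise by the input: solve with ω_arm = 1, then scale by 2584 rpm
ring teeth: 24 + 2·22 = 68
24(ω_sun−ω_arm) = −68(ω_ring−ω_arm),  ω_ring = 0, ω_arm = 1
ω_sun = 1 − (68/24)(0−1) = 23/6
scale: ω_sun = 23/6 × 2584 rpm = +9905.3333 rpm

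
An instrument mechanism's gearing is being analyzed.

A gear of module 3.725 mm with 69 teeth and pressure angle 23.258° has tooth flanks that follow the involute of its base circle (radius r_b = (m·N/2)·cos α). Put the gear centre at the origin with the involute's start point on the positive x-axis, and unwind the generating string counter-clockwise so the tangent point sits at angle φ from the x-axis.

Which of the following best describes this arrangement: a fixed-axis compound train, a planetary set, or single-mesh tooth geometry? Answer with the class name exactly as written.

single-mesh involute tooth geometry (69T wheel at module 3.725)
classification: single-mesh tooth geometry

single-mesh tooth geometry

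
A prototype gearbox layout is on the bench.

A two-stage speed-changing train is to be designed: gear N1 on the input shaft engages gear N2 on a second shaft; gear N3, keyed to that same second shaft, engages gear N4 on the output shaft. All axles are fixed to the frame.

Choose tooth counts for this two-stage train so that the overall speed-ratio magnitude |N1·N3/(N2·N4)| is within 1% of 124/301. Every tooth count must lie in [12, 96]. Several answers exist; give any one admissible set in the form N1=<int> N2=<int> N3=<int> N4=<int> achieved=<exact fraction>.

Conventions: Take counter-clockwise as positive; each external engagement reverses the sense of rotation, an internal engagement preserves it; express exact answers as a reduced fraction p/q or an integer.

N1=12 N2=21 N3=31 N4=43 achieved=124/301

class = fixed-axis compound train [2-stage, 124/301 wanted]
target = 124/301 in lowest terms: an exact hit needs N1·N3 = k·124 and N2·N4 = k·301 for one integer k, every count in [12, 96]; additionally prefer no 1:1 stage (N1 ≠ N2, N3 ≠ N4)
k = 1…2: no 1:1-free in-range split of k·124 and k·301 into factor pairs; take k = 3
k = 3: N1·N3 = 372 = 12·31, N2·N4 = 903 = 21·43
achieved = 12·31/(21·43) = 124/301; |achieved − target| = 0 ≤ 31/7525 ✓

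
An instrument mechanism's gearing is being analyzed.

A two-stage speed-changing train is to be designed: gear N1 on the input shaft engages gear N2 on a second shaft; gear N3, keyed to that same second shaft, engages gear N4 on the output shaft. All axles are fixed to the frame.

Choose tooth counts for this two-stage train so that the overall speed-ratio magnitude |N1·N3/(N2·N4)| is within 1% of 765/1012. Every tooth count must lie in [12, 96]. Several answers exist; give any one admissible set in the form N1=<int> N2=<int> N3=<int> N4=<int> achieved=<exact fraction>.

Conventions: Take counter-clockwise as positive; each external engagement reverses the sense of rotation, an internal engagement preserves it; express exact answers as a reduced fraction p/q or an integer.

class = fixed-axis compound train [2-stage, 765/1012 wanted]
target = 765/1012 in lowest terms: an exact hit needs N1·N3 = k·765 and N2·N4 = k·1012 for one integer k, every count in [12, 96]; additionally prefer no 1:1 stage (N1 ≠ N2, N3 ≠ N4)
k = 1: N1·N3 = 765 = 15·51, N2·N4 = 1012 = 22·46
achieved = 15·51/(22·46) = 765/1012; |achieved − target| = 0 ≤ 153/20240 ✓

N1=15 N2=22 N3=51 N4=46 achieved=765/1012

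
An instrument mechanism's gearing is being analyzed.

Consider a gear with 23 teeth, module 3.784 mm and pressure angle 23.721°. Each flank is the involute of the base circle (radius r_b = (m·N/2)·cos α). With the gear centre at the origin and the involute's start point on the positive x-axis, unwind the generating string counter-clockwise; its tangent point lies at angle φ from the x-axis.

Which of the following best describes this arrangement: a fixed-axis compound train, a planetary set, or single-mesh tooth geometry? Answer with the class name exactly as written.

class = single-mesh tooth geometry [base-circle involute, m = 3.784, 23T]
classification: single-mesh tooth geometry

single-mesh tooth geometry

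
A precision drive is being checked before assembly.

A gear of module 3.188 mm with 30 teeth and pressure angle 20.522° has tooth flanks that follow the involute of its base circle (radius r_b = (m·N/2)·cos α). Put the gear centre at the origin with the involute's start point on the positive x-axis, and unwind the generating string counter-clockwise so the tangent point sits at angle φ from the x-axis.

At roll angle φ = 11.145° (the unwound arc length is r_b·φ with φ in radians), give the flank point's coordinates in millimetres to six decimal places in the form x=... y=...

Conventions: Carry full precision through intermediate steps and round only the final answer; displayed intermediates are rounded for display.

topology: single-mesh involute geometry — m = 3.188, N = 30
pitch radius r_p = m·N/2 = 3.188·30/2 = 47.820000
base radius r_b = r_p·cos α = 47.820000·cos 20.522° = 44.785230
roll angle φ = 11.145° = 0.19451695 rad
x = r_b·(cos φ + φ·sin φ) = 45.624499
y = r_b·(sin φ − φ·cos φ) = 0.109457

x=45.624499 y=0.109457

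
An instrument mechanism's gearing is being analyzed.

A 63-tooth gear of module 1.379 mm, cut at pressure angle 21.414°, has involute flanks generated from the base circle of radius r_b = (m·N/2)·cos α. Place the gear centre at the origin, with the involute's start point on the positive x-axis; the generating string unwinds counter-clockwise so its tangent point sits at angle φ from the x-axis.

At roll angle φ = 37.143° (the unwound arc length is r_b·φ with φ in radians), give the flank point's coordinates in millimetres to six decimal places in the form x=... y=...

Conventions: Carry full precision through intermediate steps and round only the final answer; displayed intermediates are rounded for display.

topology: single-mesh involute geometry — m = 1.379, N = 63
pitch radius r_p = m·N/2 = 1.379·63/2 = 43.438500
base radius r_b = r_p·cos α = 43.438500·cos 21.414° = 40.439794
roll angle φ = 37.143° = 0.64826764 rad
x = r_b·(cos φ + φ·sin φ) = 48.065087
y = r_b·(sin φ − φ·cos φ) = 3.520371

x=48.065087 y=3.520371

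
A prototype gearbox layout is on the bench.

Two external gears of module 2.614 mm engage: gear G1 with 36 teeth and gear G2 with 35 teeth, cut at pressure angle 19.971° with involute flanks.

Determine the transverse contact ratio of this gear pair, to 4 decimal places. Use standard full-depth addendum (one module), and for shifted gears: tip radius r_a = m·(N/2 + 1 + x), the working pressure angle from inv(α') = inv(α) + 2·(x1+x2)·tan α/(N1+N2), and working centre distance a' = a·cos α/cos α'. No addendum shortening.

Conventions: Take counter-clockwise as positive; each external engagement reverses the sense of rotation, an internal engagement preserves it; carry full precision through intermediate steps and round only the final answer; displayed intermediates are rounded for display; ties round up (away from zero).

1.6909

class = single-mesh tooth geometry [involute pair 36T × 35T, m = 2.614]
base radii: r_b1 = 44.222557, r_b2 = 42.994152
tip radii: r_a1 = 49.666000, r_a2 = 48.359000
no profile shift: α' = α, a' = a
action lengths: √(r_a1²−r_b1²) = 22.607013, √(r_a2²−r_b2²) = 22.138106
base pitch p_b = π·m·cos α = 7.718292
CR = (22.607013 + 22.138106 − 92.797000·sin 19.97100°)/7.718292 = 1.690894
contact ratio ≈ 1.6909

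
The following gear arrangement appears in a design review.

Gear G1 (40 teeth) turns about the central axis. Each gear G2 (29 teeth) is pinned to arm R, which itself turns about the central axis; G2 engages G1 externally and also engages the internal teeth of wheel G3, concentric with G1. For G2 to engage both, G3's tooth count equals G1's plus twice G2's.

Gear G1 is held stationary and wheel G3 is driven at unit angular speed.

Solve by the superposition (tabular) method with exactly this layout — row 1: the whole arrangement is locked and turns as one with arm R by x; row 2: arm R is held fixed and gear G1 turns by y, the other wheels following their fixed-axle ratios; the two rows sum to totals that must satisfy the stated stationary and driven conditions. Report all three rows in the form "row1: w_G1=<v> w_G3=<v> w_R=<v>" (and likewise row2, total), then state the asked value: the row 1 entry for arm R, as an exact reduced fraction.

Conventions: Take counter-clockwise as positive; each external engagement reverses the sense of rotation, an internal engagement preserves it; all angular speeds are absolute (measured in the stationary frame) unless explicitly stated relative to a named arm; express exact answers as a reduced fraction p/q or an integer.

row1: w_G1=49/69 w_G3=49/69 w_R=49/69
row2: w_G1=-49/69 w_G3=20/69 w_R=0
total: w_G1=0 w_G3=1 w_R=49/69
asked value: 49/69

planetary set (40T centre, 29T on arm, 98T internal) — Willis relation
row 1 (train locked, turned with arm): all members turn x
row 2 — arm fixed, fixed-axis ratios: sun y, ring −(40/98)·y, arm 0
boundary: total ω_sun = x + y = 0 and total ω_ring = x − (40/98)·y = 1  ⇒  y = -49/69, x = 49/69
row 2 ring = −(40/98)·(-49/69) = 20/69
totals (row 1 + row 2): sun 49/69 + (-49/69) = 0, ring 49/69 + 20/69 = 1, arm 49/69 + 0 = 49/69
asked cell (row1, arm) = 49/69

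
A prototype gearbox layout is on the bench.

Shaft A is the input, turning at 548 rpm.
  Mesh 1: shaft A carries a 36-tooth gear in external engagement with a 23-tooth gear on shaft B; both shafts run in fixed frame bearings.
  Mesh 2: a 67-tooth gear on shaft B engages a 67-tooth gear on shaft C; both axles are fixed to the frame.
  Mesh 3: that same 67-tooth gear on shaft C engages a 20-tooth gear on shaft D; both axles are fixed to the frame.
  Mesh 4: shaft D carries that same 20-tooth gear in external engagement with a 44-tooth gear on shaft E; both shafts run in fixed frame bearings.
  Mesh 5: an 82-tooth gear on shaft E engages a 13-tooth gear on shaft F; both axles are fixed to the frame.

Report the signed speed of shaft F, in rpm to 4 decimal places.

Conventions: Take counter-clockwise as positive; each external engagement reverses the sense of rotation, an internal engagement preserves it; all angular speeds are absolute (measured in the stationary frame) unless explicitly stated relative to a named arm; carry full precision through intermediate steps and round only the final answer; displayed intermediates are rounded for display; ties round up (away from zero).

-8238.4944 rpm

class = fixed-axis compound train [5 meshes; 5 ratios multiply, 5 sense flips]
mesh 1 [36T→23T]: ω = 548.0000×36/23 = 857.7391 rpm, sense flips to −
mesh 2 [67T→67T]: ω = 857.7391×67/67 = 857.7391 rpm, sense flips to +
mesh 3 [67T→20T]: ω = 857.7391×67/20 = 2873.4261 rpm, sense flips to −
mesh 4 [20T→44T]: ω = 2873.4261×20/44 = 1306.1028 rpm, sense flips to +
mesh 5 [82T→13T]: ω = 1306.1028×82/13 = 8238.4944 rpm, sense flips to −
signed output speed = -8238.4944 rpm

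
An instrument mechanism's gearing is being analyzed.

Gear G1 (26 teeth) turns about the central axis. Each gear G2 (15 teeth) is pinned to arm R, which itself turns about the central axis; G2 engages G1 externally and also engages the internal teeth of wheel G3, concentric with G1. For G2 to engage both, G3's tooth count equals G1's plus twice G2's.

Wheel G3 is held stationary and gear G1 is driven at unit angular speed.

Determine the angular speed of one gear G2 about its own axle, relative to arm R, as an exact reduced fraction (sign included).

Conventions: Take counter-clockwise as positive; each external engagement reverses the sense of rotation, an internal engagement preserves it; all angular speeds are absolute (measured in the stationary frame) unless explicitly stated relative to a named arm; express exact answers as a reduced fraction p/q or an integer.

-728/615

planetary set (26T centre, 15T on arm, 56T internal) — Willis relation
ring teeth: 26 + 2·15 = 56
26(ω_sun−ω_arm) = −56(ω_ring−ω_arm),  ω_ring = 0, ω_sun = 1
26(1−ω_arm) = −56(0−ω_arm)  ⇒  82·ω_arm = 26  ⇒  ω_arm = 13/41
sun–planet mesh: 26·(1−13/41) = −15·(ω_p−ω_arm)  ⇒  ω_p−ω_arm = -728/615
exact speed ratio = -728/615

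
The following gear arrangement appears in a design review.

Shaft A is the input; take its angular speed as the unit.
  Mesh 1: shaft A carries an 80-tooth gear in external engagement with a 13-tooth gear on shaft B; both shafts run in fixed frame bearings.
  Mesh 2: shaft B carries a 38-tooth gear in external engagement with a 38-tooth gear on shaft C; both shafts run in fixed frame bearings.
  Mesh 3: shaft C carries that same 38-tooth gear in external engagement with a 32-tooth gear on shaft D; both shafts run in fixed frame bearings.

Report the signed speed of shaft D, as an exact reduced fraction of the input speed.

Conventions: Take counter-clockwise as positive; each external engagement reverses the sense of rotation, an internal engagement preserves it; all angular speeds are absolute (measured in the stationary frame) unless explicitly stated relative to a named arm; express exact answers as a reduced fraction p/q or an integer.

-95/13

3-mesh fixed-axis compound train (all bearings frame-fixed)
mesh 1 [80T→13T]: |ω|/ω_in = 1×80/13 = 80/13, sense flips to −
mesh 2 [38T→38T]: |ω|/ω_in = (80/13)×38/38 = 80/13, sense flips to +
mesh 3 [38T→32T]: |ω|/ω_in = (80/13)×38/32 = 95/13, sense flips to −
signed output speed (× input speed) = -95/13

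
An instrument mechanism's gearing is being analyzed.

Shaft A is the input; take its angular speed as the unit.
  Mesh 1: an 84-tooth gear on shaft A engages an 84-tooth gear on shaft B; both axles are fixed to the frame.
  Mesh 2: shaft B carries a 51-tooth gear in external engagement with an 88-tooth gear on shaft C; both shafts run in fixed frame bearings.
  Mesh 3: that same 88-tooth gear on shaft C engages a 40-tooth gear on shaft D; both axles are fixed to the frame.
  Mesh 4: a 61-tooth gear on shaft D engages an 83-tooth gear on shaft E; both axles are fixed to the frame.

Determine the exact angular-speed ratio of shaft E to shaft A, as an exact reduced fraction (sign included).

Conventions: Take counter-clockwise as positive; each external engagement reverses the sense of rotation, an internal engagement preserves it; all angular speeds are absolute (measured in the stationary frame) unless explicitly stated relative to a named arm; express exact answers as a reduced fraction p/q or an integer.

3111/3320

class = fixed-axis compound train [4 meshes; 4 ratios multiply, 4 sense flips]
mesh 1 [84T→84T]: running ratio 1, sense −
mesh 2 [51T→88T]: running ratio 51/88, sense +
mesh 3 [88T→40T]: running ratio 51/40, sense −
mesh 4 [61T→83T]: running ratio 3111/3320, sense +
ω_out/ω_in = 3111/3320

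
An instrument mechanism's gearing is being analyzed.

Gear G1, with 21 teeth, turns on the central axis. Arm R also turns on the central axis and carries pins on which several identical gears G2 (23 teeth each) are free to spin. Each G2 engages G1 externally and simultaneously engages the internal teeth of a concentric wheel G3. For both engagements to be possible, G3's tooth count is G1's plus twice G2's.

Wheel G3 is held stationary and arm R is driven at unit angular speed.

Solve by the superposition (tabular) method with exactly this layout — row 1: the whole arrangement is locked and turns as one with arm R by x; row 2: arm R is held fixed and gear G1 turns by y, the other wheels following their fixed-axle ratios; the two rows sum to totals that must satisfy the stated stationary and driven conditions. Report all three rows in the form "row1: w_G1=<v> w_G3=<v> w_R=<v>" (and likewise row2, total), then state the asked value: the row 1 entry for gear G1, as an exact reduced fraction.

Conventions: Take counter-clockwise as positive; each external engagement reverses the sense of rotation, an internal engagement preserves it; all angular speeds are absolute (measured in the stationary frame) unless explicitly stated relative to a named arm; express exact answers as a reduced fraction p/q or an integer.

topology: planetary set — G1 21T / G2 23T / G3 67T, arm = carrier (Willis)
row 1: whole set turns with the arm by x
row 2 (arm held, sun turns y): ω_ring = −(21/67)·y, ω_arm = 0
boundary: total ω_ring = x − (21/67)·y = 0 and total ω_arm = x = 1  ⇒  y = 67/21, x = 1
row 2 ring = −(21/67)·67/21 = -1
totals (row 1 + row 2): sun 1 + 67/21 = 88/21, ring 1 + (-1) = 0, arm 1 + 0 = 1
asked cell (row1, sun) = 1

row1: w_G1=1 w_G3=1 w_R=1
row2: w_G1=67/21 w_G3=-1 w_R=0
total: w_G1=88/21 w_G3=0 w_R=1
asked value: 1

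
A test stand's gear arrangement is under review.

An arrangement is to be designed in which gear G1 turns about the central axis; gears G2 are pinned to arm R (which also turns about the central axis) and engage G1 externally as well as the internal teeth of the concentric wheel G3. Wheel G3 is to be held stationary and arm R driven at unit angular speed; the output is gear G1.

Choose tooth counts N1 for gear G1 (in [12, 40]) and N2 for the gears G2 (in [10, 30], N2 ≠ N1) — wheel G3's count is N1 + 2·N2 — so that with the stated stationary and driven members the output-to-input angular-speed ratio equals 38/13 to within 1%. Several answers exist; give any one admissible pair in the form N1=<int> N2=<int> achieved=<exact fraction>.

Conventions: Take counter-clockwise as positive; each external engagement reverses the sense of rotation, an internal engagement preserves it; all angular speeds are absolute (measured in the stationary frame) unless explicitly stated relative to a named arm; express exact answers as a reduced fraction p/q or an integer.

class = planetary set [ratio 38/13 wanted; Willis about the carrier]
Willis with ω_ring = 0: ω_sun/ω_arm = (N1+N3)/N1; set equal to 38/13  ⇒  N3/N1 = 38/13 − 1 = 25/13
N3 = N1 + 2·N2  ⇒  N2/N1 = (N3/N1 − 1)/2 = (25/13 − 1)/2 = 6/13
smallest multiple with N1 ≥ 12 and N2 ≥ 10: k = 2  ⇒  N1 = 2·13 = 26, N2 = 2·6 = 12 (N1 ≤ 40, N2 ≤ 30, N2 ≠ N1 ✓), N3 = 26 + 2·12 = 50
check: (N1+N3)/N1 with N1 = 26, N3 = 50 gives 38/13; |achieved − target| = 0 ≤ 19/650 ✓

N1=26 N2=12 achieved=38/13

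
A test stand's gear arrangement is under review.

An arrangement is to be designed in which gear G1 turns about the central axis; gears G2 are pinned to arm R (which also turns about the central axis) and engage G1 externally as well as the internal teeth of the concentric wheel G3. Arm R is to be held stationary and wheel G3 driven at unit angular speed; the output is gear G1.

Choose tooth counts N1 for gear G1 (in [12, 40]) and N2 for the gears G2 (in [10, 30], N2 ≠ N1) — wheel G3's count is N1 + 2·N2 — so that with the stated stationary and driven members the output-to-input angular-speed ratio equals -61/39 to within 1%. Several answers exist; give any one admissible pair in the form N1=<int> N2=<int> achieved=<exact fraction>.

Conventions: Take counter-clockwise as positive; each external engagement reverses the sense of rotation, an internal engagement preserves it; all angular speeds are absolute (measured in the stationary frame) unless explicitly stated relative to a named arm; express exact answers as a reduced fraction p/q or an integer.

design class (target -61/39): planetary set
Willis with ω_arm = 0: ω_sun/ω_ring = −N3/N1; set equal to -61/39  ⇒  N3/N1 = −(-61/39) = 61/39
N3 = N1 + 2·N2  ⇒  N2/N1 = (N3/N1 − 1)/2 = (61/39 − 1)/2 = 11/39
smallest multiple with N1 ≥ 12 and N2 ≥ 10: k = 1  ⇒  N1 = 1·39 = 39, N2 = 1·11 = 11 (N1 ≤ 40, N2 ≤ 30, N2 ≠ N1 ✓), N3 = 39 + 2·11 = 61
check: −N3/N1 with N1 = 39, N3 = 61 gives -61/39; |achieved − target| = 0 ≤ 61/3900 ✓

N1=39 N2=11 achieved=-61/39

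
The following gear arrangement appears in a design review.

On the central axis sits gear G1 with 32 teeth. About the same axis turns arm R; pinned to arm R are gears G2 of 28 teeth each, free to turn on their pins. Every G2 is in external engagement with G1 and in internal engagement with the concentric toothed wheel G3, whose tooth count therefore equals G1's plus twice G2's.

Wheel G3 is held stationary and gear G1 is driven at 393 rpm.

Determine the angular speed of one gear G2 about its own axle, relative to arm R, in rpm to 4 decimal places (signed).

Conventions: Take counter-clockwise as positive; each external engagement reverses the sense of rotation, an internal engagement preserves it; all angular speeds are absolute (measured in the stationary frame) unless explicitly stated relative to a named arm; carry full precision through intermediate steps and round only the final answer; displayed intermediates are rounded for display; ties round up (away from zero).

recognized (axles ride arm R): planetary set, 32/28/88 teeth
normalise by the input: solve with ω_sun = 1, then scale by 393 rpm
ring teeth: 32 + 2·28 = 88
32(ω_sun−ω_arm) = −88(ω_ring−ω_arm),  ω_ring = 0, ω_sun = 1
32(1−ω_arm) = −88(0−ω_arm)  ⇒  120·ω_arm = 32  ⇒  ω_arm = 4/15
sun–planet mesh: 32·(1−4/15) = −28·(ω_p−ω_arm)  ⇒  ω_p−ω_arm = -88/105
scale: ω_p−ω_arm = -88/105 × 393 rpm = -329.3714 rpm

-329.3714 rpm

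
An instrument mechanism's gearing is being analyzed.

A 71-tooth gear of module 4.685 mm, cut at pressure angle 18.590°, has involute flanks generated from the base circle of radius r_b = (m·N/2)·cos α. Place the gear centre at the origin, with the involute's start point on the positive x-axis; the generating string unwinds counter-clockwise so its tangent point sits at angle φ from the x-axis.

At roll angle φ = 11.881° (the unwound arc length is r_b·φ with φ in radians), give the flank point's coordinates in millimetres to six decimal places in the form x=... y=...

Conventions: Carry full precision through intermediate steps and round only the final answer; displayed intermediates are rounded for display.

x=160.992576 y=0.466516

class = single-mesh tooth geometry [base-circle involute, m = 4.685, 71T]
pitch radius r_p = m·N/2 = 4.685·71/2 = 166.317500
base radius r_b = r_p·cos α = 166.317500·cos 18.590° = 157.639729
roll angle φ = 11.881° = 0.20736257 rad
x = r_b·(cos φ + φ·sin φ) = 160.992576
y = r_b·(sin φ − φ·cos φ) = 0.466516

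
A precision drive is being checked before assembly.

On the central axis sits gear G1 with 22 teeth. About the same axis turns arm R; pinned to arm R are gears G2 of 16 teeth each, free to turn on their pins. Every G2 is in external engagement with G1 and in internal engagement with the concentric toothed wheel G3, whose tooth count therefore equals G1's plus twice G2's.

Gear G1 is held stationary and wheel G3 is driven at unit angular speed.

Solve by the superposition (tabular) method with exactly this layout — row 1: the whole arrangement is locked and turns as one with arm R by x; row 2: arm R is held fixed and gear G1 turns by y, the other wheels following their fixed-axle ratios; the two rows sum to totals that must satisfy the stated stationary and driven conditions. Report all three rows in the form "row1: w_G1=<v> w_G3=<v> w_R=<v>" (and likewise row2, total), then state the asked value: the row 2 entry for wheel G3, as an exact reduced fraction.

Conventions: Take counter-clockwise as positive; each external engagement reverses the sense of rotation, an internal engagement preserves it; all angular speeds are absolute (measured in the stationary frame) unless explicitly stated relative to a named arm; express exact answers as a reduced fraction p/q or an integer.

row1: w_G1=27/38 w_G3=27/38 w_R=27/38
row2: w_G1=-27/38 w_G3=11/38 w_R=0
total: w_G1=0 w_G3=1 w_R=27/38
asked value: 11/38

class = planetary set [G3 = 22+2·16 = 54; Willis about the carrier]
row 1 (train locked, turned with arm): all members turn x
row 2 — arm fixed, fixed-axis ratios: sun y, ring −(22/54)·y, arm 0
boundary: total ω_sun = x + y = 0 and total ω_ring = x − (22/54)·y = 1  ⇒  y = -27/38, x = 27/38
row 2 ring = −(22/54)·(-27/38) = 11/38
totals (row 1 + row 2): sun 27/38 + (-27/38) = 0, ring 27/38 + 11/38 = 1, arm 27/38 + 0 = 27/38
asked cell (row2, ring) = 11/38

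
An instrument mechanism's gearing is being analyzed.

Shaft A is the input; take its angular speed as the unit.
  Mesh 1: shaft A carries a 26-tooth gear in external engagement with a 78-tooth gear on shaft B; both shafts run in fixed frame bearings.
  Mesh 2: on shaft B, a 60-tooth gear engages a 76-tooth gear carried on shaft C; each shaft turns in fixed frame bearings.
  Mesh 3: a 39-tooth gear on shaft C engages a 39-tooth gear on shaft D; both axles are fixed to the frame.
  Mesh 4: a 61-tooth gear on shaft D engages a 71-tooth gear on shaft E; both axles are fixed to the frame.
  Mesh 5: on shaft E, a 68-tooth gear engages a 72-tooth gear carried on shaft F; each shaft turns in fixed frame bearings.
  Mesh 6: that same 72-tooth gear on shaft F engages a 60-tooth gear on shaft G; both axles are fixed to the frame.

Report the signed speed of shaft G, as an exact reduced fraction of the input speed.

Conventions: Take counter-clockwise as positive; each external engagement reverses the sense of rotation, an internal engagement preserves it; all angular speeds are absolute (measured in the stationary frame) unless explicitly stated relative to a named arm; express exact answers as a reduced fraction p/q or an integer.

1037/4047

6-mesh fixed-axis compound train (all bearings frame-fixed)
mesh 1 [26T→78T]: |ω|/ω_in = 1×26/78 = 1/3, sense flips to −
mesh 2 [60T→76T]: |ω|/ω_in = (1/3)×60/76 = 5/19, sense flips to +
mesh 3 [39T→39T]: |ω|/ω_in = (5/19)×39/39 = 5/19, sense flips to −
mesh 4 [61T→71T]: |ω|/ω_in = (5/19)×61/71 = 305/1349, sense flips to +
mesh 5 [68T→72T]: |ω|/ω_in = (305/1349)×68/72 = 5185/24282, sense flips to −
mesh 6 [72T→60T]: |ω|/ω_in = (5185/24282)×72/60 = 1037/4047, sense flips to +
signed output speed (× input speed) = 1037/4047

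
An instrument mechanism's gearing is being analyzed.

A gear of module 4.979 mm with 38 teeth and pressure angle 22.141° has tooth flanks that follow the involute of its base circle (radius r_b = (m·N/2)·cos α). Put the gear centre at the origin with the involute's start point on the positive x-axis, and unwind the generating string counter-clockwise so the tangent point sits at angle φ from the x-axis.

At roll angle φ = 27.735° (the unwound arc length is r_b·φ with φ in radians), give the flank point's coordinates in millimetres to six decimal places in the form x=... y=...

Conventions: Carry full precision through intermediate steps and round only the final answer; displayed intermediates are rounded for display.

x=97.297622 y=3.236033

recognized (one wheel, involute flank): single-mesh tooth geometry, m = 4.979, N = 38
pitch radius r_p = m·N/2 = 4.979·38/2 = 94.601000
base radius r_b = r_p·cos α = 94.601000·cos 22.141° = 87.625044
roll angle φ = 27.735° = 0.48406707 rad
x = r_b·(cos φ + φ·sin φ) = 97.297622
y = r_b·(sin φ − φ·cos φ) = 3.236033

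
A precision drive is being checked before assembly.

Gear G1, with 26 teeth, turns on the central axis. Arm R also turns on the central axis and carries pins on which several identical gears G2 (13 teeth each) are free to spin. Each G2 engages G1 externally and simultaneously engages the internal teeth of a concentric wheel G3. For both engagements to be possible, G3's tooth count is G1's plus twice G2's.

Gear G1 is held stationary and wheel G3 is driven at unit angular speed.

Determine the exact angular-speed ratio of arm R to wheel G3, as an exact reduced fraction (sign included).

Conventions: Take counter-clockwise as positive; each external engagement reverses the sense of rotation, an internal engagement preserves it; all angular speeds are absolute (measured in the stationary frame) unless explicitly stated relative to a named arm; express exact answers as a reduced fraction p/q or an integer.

2/3

class = planetary set [G3 = 26+2·13 = 52; Willis about the carrier]
ring teeth: 26 + 2·13 = 52
26(ω_sun−ω_arm) = −52(ω_ring−ω_arm),  ω_sun = 0, ω_ring = 1
26(0−ω_arm) = −52(1−ω_arm)  ⇒  78·ω_arm = 52  ⇒  ω_arm = 2/3
ω_out/ω_in = 2/3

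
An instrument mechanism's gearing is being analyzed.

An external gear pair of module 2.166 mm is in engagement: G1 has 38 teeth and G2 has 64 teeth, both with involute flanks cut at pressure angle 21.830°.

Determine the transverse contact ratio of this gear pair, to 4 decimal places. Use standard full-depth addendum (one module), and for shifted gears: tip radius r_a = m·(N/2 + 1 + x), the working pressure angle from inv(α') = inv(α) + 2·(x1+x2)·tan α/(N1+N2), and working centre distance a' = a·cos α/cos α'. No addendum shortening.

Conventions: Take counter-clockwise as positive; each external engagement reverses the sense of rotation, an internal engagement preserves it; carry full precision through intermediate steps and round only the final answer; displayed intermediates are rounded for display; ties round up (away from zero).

1.6591

single-mesh involute tooth geometry (38T engaging 64T at module 2.166)
base radii: r_b1 = 38.202898, r_b2 = 64.341723
tip radii: r_a1 = 43.320000, r_a2 = 71.478000
no profile shift: α' = α, a' = a
action lengths: √(r_a1²−r_b1²) = 20.424519, √(r_a2²−r_b2²) = 31.132734
base pitch p_b = π·m·cos α = 6.316734
CR = (20.424519 + 31.132734 − 110.466000·sin 21.83000°)/6.316734 = 1.659091
contact ratio ≈ 1.6591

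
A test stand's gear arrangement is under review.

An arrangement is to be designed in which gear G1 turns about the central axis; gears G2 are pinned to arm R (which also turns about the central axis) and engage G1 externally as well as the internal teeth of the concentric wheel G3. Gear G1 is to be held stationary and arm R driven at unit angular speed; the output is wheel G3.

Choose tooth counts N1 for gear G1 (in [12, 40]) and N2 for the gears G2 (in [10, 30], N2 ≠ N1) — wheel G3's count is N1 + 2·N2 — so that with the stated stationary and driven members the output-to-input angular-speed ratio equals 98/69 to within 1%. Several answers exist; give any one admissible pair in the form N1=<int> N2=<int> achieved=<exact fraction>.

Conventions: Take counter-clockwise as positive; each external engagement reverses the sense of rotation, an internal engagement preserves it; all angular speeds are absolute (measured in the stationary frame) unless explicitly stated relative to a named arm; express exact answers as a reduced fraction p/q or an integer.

design class (target 98/69): planetary set
Willis with ω_sun = 0: ω_ring/ω_arm = (N1+N3)/N3; set equal to 98/69  ⇒  N3/N1 = 1/(98/69 − 1) = 69/29
N3 = N1 + 2·N2  ⇒  N2/N1 = (N3/N1 − 1)/2 = (69/29 − 1)/2 = 20/29
smallest multiple with N1 ≥ 12 and N2 ≥ 10: k = 1  ⇒  N1 = 1·29 = 29, N2 = 1·20 = 20 (N1 ≤ 40, N2 ≤ 30, N2 ≠ N1 ✓), N3 = 29 + 2·20 = 69
check: (N1+N3)/N3 with N1 = 29, N3 = 69 gives 98/69; |achieved − target| = 0 ≤ 49/3450 ✓

N1=29 N2=20 achieved=98/69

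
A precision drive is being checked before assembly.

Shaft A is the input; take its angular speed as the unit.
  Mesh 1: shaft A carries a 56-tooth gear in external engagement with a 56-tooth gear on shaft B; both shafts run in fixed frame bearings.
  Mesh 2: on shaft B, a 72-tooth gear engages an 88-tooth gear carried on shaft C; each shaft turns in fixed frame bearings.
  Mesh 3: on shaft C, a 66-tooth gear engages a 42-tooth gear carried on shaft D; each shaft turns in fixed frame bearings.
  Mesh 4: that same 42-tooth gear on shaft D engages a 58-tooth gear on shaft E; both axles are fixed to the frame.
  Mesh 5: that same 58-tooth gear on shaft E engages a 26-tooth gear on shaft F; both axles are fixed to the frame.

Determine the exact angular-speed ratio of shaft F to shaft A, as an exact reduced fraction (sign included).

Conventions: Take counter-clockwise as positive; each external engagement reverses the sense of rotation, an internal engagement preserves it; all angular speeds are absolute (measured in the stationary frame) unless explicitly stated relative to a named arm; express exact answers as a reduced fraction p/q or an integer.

-27/13

class = fixed-axis compound train [5 meshes; 5 ratios multiply, 5 sense flips]
mesh 1 [56T→56T]: running ratio 1, sense −
mesh 2 [72T→88T]: running ratio 9/11, sense +
mesh 3 [66T→42T]: running ratio 9/7, sense −
mesh 4 [42T→58T]: running ratio 27/29, sense +
mesh 5 [58T→26T]: running ratio 27/13, sense −
ω_out/ω_in = -27/13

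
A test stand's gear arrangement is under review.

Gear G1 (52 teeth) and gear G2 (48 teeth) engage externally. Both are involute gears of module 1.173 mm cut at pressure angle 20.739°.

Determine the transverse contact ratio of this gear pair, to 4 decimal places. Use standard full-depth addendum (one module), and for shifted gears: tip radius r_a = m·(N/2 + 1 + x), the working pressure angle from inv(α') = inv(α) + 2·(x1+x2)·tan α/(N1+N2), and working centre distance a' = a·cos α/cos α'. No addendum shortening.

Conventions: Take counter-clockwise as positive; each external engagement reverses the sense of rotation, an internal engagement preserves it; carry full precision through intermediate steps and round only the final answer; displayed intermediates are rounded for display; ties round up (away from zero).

1.7162

topology: single-mesh involute geometry — m = 1.173, 52T/48T pair
base radii: r_b1 = 28.521828, r_b2 = 26.327841
tip radii: r_a1 = 31.671000, r_a2 = 29.325000
no profile shift: α' = α, a' = a
action lengths: √(r_a1²−r_b1²) = 13.767992, √(r_a2²−r_b2²) = 12.915124
base pitch p_b = π·m·cos α = 3.446306
CR = (13.767992 + 12.915124 − 58.650000·sin 20.73900°)/3.446306 = 1.716178
contact ratio ≈ 1.7162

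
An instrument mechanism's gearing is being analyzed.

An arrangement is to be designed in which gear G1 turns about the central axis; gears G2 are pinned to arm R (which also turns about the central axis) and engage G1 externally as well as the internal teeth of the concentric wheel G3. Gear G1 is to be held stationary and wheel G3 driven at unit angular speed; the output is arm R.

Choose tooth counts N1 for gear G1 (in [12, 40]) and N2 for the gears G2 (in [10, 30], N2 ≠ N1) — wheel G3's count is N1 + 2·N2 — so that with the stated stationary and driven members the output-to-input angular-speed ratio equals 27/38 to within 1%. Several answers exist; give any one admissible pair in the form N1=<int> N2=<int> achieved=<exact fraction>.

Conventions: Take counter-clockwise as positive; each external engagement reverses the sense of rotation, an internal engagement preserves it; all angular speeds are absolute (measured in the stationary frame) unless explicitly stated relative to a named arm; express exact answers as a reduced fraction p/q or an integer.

N1=22 N2=16 achieved=27/38

topology: planetary set — design target 27/38, arm = carrier (Willis)
Willis with ω_sun = 0: ω_arm/ω_ring = N3/(N1+N3); set equal to 27/38  ⇒  N3/N1 = (27/38)/(1 − 27/38) = 27/11
N3 = N1 + 2·N2  ⇒  N2/N1 = (N3/N1 − 1)/2 = (27/11 − 1)/2 = 8/11
smallest multiple with N1 ≥ 12 and N2 ≥ 10: k = 2  ⇒  N1 = 2·11 = 22, N2 = 2·8 = 16 (N1 ≤ 40, N2 ≤ 30, N2 ≠ N1 ✓), N3 = 22 + 2·16 = 54
check: N3/(N1+N3) with N1 = 22, N3 = 54 gives 27/38; |achieved − target| = 0 ≤ 27/3800 ✓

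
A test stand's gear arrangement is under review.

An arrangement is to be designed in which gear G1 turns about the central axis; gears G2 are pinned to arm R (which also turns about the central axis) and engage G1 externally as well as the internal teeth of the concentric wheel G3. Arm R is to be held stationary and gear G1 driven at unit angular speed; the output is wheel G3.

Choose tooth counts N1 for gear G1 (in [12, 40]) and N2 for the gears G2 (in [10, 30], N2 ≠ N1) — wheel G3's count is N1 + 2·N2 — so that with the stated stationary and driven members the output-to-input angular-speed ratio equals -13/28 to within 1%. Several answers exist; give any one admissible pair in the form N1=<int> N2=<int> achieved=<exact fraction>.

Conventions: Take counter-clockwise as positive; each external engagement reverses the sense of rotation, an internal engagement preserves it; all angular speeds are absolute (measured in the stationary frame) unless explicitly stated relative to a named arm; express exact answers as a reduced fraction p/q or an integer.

N1=26 N2=15 achieved=-13/28

design class (target -13/28): planetary set
Willis with ω_arm = 0: ω_ring/ω_sun = −N1/N3; set equal to -13/28  ⇒  N3/N1 = −1/(-13/28) = 28/13
N3 = N1 + 2·N2  ⇒  N2/N1 = (N3/N1 − 1)/2 = (28/13 − 1)/2 = 15/26
smallest multiple with N1 ≥ 12 and N2 ≥ 10: k = 1  ⇒  N1 = 1·26 = 26, N2 = 1·15 = 15 (N1 ≤ 40, N2 ≤ 30, N2 ≠ N1 ✓), N3 = 26 + 2·15 = 56
check: −N1/N3 with N1 = 26, N3 = 56 gives -13/28; |achieved − target| = 0 ≤ 13/2800 ✓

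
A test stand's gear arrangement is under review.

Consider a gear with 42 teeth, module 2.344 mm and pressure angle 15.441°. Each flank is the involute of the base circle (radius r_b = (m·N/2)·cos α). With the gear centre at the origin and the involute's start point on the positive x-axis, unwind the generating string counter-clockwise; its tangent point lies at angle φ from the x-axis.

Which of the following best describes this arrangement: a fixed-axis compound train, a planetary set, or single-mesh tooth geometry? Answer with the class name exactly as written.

recognized (one wheel, involute flank): single-mesh tooth geometry, m = 2.344, N = 42
classification: single-mesh tooth geometry

single-mesh tooth geometry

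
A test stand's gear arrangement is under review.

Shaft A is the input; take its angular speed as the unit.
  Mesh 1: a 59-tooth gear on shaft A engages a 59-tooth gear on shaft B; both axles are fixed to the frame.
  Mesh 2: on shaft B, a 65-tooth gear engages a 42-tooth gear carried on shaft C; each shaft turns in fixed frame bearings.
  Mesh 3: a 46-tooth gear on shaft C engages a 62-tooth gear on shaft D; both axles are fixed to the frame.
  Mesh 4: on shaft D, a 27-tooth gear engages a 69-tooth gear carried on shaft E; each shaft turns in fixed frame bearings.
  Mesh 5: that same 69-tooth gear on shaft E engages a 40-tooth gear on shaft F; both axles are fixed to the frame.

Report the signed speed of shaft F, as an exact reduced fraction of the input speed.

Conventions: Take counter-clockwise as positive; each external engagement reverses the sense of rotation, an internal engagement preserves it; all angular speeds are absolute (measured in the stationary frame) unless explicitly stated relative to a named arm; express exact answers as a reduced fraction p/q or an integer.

5-mesh fixed-axis compound train (all bearings frame-fixed)
mesh 1 [59T→59T]: |ω|/ω_in = 1×59/59 = 1, sense flips to −
mesh 2 [65T→42T]: |ω|/ω_in = 1×65/42 = 65/42, sense flips to +
mesh 3 [46T→62T]: |ω|/ω_in = (65/42)×46/62 = 1495/1302, sense flips to −
mesh 4 [27T→69T]: |ω|/ω_in = (1495/1302)×27/69 = 195/434, sense flips to +
mesh 5 [69T→40T]: |ω|/ω_in = (195/434)×69/40 = 2691/3472, sense flips to −
signed output speed (× input speed) = -2691/3472

-2691/3472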